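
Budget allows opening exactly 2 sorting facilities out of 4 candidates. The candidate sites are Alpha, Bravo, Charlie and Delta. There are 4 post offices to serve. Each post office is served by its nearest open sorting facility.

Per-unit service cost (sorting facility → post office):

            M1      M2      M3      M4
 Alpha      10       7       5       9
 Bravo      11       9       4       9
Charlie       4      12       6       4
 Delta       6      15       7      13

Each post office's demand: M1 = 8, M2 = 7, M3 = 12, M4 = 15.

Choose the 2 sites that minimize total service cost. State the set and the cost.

Choose Alpha and Charlie; total service cost 201.

With exactly 2 open, each post office uses its cheapest among the chosen.
{Alpha, Charlie}: M1→Charlie 4·8=32, M2→Alpha 7·7=49, M3→Alpha 5·12=60, M4→Charlie 4·15=60. Service cost 201.
{Bravo, Charlie}: service cost 203
{Charlie, Delta}: service cost 248
Among all 6 size-2 choices, {Alpha, Charlie} is lowest.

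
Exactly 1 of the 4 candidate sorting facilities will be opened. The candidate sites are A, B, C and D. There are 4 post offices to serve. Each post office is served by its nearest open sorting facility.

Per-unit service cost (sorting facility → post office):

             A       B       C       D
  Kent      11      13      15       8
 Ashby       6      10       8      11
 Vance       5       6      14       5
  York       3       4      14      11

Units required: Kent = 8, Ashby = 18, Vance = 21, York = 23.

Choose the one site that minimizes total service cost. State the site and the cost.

With exactly 1 open, each post office uses its cheapest among the chosen.
{A}: Kent→A 11·8=88, Ashby→A 6·18=108, Vance→A 5·21=105, York→A 3·23=69. Service cost 370.
{B}: service cost 502
{D}: service cost 620
Among all 4 size-1 choices, {A} is lowest.

Choose A only; total service cost 370.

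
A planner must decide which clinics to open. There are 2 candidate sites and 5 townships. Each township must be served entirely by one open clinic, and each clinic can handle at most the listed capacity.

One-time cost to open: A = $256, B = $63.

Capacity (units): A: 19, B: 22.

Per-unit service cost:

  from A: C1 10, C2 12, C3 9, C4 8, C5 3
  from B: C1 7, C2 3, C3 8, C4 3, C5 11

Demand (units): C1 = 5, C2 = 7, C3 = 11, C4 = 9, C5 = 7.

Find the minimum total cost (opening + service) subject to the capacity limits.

Open {A, B}: C1→B 7·5=35, C2→B 3·7=21, C3→A 9·11=99, C4→B 3·9=27, C5→A 3·7=21.
Loads: A carries 18/19, B carries 21/22. Service 203; fixed 319; total 522.
Next best feasible plan costs 589.

Minimum total cost: 522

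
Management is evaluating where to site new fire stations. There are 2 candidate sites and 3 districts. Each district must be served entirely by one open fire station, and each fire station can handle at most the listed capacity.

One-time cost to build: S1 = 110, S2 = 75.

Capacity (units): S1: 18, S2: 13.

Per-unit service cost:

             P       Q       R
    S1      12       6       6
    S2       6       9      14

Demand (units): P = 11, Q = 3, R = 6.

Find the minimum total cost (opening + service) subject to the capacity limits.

Minimum total cost: 305

Open {S1, S2}: P→S2 6·11=66, Q→S1 6·3=18, R→S1 6·6=36.
Loads: S1 carries 9/18, S2 carries 11/13. Service 120; fixed 185; total 305.
Next best feasible plan costs 380.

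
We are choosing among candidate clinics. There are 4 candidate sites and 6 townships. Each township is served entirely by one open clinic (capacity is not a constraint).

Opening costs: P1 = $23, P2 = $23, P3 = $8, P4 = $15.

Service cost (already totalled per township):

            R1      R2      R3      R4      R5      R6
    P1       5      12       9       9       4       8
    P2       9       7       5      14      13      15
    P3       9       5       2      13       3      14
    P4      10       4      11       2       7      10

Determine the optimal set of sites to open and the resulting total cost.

For any fixed open set, each township goes to its cheapest open site; total = fixed + service.
{P3, P4}: R1→P3 9, R2→P4 4, R3→P3 2, R4→P4 2, R5→P3 3, R6→P4 10. Service 30; fixed 23; total 53.
{P3}: service 46 + fixed 8 = 54
{P4}: R1→P4 10, R2→P4 4, R3→P4 11, R4→P4 2, R5→P4 7, R6→P4 10. Service 44; fixed 15; total 59.
{P1, P2, P3, P4}: R1→P1 5, R2→P4 4, R3→P3 2, R4→P4 2, R5→P3 3, R6→P1 8. Service 24; fixed 69; total 93.
(All 15 nonempty subsets were checked; P3 and P4 is lowest.)

Open P3 and P4; minimum total cost 53.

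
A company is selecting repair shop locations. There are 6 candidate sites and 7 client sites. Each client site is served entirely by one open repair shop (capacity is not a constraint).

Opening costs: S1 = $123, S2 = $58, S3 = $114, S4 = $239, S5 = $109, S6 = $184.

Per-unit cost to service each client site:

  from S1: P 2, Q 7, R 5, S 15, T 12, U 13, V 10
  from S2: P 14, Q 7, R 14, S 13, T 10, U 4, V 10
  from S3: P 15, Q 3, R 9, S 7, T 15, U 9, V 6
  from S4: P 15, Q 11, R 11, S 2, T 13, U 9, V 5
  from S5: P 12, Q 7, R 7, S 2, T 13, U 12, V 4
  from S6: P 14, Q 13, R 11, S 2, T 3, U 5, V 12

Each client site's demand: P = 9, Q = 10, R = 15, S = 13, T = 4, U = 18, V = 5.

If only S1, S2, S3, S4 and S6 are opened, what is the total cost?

Each client site is assigned to its cheapest site among the open ones.
{S1, S2, S3, S4, S6}: P→S1 2·9=18, Q→S3 3·10=30, R→S1 5·15=75, S→S4 2·13=26, T→S6 3·4=12, U→S2 4·18=72, V→S4 5·5=25. Service 258; fixed 718; total 976.

Total cost: 976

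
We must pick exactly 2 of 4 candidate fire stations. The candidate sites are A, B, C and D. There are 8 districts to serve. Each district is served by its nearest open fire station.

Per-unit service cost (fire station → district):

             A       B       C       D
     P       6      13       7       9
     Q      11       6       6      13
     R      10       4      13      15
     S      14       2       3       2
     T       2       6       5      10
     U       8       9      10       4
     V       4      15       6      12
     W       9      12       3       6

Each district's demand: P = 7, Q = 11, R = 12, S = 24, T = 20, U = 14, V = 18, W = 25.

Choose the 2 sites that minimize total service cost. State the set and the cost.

With exactly 2 open, each district uses its cheapest among the chosen.
{A, C}: P→A 6·7=42, Q→C 6·11=66, R→A 10·12=120, S→C 3·24=72, T→A 2·20=40, U→A 8·14=112, V→A 4·18=72, W→C 3·25=75. Service cost 599.
{B, C}: service cost 620
{A, D}: service cost 649
Among all 6 size-2 choices, {A, C} is lowest.

Choose A and C; total service cost 599.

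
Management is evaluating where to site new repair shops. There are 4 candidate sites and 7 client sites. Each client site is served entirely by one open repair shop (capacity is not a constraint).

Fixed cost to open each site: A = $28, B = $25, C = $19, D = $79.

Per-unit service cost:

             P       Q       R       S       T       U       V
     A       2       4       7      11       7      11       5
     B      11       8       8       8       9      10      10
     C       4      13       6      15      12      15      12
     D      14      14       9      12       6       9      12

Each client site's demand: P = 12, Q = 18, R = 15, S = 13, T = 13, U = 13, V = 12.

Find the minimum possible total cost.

Minimum total cost: 639

For any fixed open set, each client site goes to its cheapest open site; total = fixed + service.
{A, B}: P→A 2·12=24, Q→A 4·18=72, R→A 7·15=105, S→B 8·13=104, T→A 7·13=91, U→B 10·13=130, V→A 5·12=60. Service 586; fixed 53; total 639.
{A, B, C}: P→A 2·12=24, Q→A 4·18=72, R→C 6·15=90, S→B 8·13=104, T→A 7·13=91, U→B 10·13=130, V→A 5·12=60. Service 571; fixed 72; total 643.
{A}: service 638 + fixed 28 = 666
{A, B, C, D}: service 545 + fixed 151 = 696
No other subset beats 639.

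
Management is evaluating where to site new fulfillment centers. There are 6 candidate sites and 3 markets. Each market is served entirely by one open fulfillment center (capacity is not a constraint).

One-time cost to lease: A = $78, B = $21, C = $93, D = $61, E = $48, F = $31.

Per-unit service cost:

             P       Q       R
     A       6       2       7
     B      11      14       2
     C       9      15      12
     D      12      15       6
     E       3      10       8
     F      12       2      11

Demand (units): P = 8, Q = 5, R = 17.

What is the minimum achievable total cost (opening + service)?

For any fixed open set, each market goes to its cheapest open site; total = fixed + service.
{B, E, F}: P→E 3·8=24, Q→F 2·5=10, R→B 2·17=34. Service 68; fixed 100; total 168.
{B, E}: service 108 + fixed 69 = 177
{B, F}: P→B 11·8=88, Q→F 2·5=10, R→B 2·17=34. Service 132; fixed 52; total 184.
{A, B, C, D, E, F}: service 68 + fixed 332 = 400
No other subset beats 168.

Minimum total cost: 168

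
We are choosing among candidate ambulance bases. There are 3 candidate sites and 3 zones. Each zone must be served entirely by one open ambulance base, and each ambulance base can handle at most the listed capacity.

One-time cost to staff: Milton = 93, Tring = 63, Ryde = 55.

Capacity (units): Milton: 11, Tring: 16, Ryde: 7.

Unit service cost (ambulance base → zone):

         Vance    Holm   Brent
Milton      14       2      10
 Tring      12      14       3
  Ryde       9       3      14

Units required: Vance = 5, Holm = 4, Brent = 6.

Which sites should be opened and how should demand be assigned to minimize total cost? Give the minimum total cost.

Minimum total cost: 197

Open {Tring}: Vance→Tring 12·5=60, Holm→Tring 14·4=56, Brent→Tring 3·6=18.
Loads: Tring carries 15/16. Service 134; fixed 63; total 197.
Next best feasible plan costs 208.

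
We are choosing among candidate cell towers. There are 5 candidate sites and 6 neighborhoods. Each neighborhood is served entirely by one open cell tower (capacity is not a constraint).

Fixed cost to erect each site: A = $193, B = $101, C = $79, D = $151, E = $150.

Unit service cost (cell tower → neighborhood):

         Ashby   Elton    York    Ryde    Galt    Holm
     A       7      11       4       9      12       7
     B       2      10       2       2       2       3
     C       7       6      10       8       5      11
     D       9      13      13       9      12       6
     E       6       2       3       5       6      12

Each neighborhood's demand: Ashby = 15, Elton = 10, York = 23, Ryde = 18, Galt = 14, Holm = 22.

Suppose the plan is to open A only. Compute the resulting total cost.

Total cost: 984

Each neighborhood is assigned to its cheapest site among the open ones.
{A}: Ashby→A 7·15=105, Elton→A 11·10=110, York→A 4·23=92, Ryde→A 9·18=162, Galt→A 12·14=168, Holm→A 7·22=154. Service 791; fixed 193; total 984.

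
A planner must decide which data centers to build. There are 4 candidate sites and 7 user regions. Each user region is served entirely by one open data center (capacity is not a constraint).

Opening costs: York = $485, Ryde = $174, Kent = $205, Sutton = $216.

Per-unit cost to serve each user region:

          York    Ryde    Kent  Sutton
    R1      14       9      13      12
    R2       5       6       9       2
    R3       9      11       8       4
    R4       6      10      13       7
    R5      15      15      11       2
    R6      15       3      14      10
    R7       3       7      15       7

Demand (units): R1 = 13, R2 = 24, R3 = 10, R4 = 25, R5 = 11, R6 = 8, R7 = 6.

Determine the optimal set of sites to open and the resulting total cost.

For any fixed open set, each user region goes to its cheapest open site; total = fixed + service.
{Sutton}: R1→Sutton 12·13=156, R2→Sutton 2·24=48, R3→Sutton 4·10=40, R4→Sutton 7·25=175, R5→Sutton 2·11=22, R6→Sutton 10·8=80, R7→Sutton 7·6=42. Service 563; fixed 216; total 779.
{Ryde, Sutton}: service 468 + fixed 390 = 858
{Kent, Sutton}: service 563 + fixed 421 = 984
{York, Ryde, Kent, Sutton}: service 419 + fixed 1080 = 1499
No other subset beats 779.

Open Sutton only; minimum total cost 779.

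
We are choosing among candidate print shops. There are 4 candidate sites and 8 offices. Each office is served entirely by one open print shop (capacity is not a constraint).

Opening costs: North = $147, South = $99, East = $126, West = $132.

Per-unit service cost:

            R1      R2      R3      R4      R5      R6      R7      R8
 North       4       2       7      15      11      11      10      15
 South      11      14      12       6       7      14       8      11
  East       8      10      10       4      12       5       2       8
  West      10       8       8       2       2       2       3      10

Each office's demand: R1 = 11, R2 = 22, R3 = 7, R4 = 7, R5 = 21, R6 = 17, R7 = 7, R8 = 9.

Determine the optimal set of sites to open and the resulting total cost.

Open North and West; minimum total cost 617.

For any fixed open set, each office goes to its cheapest open site; total = fixed + service.
{North, West}: R1→North 4·11=44, R2→North 2·22=44, R3→North 7·7=49, R4→West 2·7=14, R5→West 2·21=42, R6→West 2·17=34, R7→West 3·7=21, R8→West 10·9=90. Service 338; fixed 279; total 617.
{West}: service 543 + fixed 132 = 675
{North, South, West}: service 338 + fixed 378 = 716
{North, South, East, West}: service 313 + fixed 504 = 817
(All 15 nonempty subsets were checked; North and West is lowest.)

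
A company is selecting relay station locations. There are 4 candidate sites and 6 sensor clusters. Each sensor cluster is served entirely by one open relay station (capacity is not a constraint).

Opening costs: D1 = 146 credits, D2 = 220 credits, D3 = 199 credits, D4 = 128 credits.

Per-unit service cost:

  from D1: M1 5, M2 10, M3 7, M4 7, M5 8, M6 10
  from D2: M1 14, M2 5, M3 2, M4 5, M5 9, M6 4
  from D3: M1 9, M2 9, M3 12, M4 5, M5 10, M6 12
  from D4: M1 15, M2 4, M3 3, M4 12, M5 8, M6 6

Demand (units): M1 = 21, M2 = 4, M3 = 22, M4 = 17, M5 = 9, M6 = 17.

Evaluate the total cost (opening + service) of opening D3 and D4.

Each sensor cluster is assigned to its cheapest site among the open ones.
{D3, D4}: M1→D3 9·21=189, M2→D4 4·4=16, M3→D4 3·22=66, M4→D3 5·17=85, M5→D4 8·9=72, M6→D4 6·17=102. Service 530; fixed 327; total 857.

Total cost: 857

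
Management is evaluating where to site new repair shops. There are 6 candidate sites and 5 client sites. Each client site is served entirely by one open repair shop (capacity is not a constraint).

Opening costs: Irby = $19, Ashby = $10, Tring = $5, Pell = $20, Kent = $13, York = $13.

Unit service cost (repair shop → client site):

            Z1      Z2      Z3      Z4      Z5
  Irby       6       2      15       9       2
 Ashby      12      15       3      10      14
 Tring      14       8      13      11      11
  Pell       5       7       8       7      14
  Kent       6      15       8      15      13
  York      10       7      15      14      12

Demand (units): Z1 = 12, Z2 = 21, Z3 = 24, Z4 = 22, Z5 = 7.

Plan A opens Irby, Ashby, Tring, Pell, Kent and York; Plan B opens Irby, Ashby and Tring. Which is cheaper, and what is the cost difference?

Plan A: {Irby, Ashby, Tring, Pell, Kent, York}: Z1→Pell 5·12=60, Z2→Irby 2·21=42, Z3→Ashby 3·24=72, Z4→Pell 7·22=154, Z5→Irby 2·7=14. Service 342; fixed 80; total 422.
Plan B: {Irby, Ashby, Tring}: Z1→Irby 6·12=72, Z2→Irby 2·21=42, Z3→Ashby 3·24=72, Z4→Irby 9·22=198, Z5→Irby 2·7=14. Service 398; fixed 34; total 432.
Difference: |422 − 432| = 10.

Plan A is cheaper by 10.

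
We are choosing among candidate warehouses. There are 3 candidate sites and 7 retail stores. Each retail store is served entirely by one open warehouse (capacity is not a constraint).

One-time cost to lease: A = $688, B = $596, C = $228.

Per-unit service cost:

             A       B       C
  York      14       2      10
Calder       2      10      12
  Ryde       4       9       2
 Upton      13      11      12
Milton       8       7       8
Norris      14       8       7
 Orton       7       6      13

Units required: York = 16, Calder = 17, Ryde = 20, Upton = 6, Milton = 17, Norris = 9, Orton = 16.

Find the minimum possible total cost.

Minimum total cost: 1111

For any fixed open set, each retail store goes to its cheapest open site; total = fixed + service.
{C}: York→C 10·16=160, Calder→C 12·17=204, Ryde→C 2·20=40, Upton→C 12·6=72, Milton→C 8·17=136, Norris→C 7·9=63, Orton→C 13·16=208. Service 883; fixed 228; total 1111.
{B}: service 735 + fixed 596 = 1331
{B, C}: York→B 2·16=32, Calder→B 10·17=170, Ryde→C 2·20=40, Upton→B 11·6=66, Milton→B 7·17=119, Norris→C 7·9=63, Orton→B 6·16=96. Service 586; fixed 824; total 1410.
{A, B, C}: York→B 2·16=32, Calder→A 2·17=34, Ryde→C 2·20=40, Upton→B 11·6=66, Milton→B 7·17=119, Norris→C 7·9=63, Orton→B 6·16=96. Service 450; fixed 1512; total 1962.
(All 7 nonempty subsets were checked; C only is lowest.)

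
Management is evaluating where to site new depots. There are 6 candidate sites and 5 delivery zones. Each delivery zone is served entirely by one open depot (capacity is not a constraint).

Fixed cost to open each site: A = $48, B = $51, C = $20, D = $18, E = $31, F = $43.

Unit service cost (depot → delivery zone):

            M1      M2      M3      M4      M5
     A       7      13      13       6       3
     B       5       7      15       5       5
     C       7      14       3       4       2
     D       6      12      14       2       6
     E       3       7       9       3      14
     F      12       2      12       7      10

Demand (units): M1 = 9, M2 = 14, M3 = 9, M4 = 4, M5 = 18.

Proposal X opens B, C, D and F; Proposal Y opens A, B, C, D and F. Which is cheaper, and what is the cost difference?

Proposal X: {B, C, D, F}: M1→B 5·9=45, M2→F 2·14=28, M3→C 3·9=27, M4→D 2·4=8, M5→C 2·18=36. Service 144; fixed 132; total 276.
Proposal Y: {A, B, C, D, F}: M1→B 5·9=45, M2→F 2·14=28, M3→C 3·9=27, M4→D 2·4=8, M5→C 2·18=36. Service 144; fixed 180; total 324.
Difference: |276 − 324| = 48.

Proposal X is cheaper by 48.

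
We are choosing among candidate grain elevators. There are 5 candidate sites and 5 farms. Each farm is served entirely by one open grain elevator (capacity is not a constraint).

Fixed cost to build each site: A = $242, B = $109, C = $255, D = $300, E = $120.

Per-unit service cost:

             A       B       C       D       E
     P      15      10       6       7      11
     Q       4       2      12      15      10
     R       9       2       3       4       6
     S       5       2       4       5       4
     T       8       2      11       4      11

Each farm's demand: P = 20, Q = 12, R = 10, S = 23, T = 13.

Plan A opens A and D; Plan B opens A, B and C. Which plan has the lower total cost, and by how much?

Plan A: {A, D}: P→D 7·20=140, Q→A 4·12=48, R→D 4·10=40, S→A 5·23=115, T→D 4·13=52. Service 395; fixed 542; total 937.
Plan B: {A, B, C}: P→C 6·20=120, Q→B 2·12=24, R→B 2·10=20, S→B 2·23=46, T→B 2·13=26. Service 236; fixed 606; total 842.
Difference: |937 − 842| = 95.

Plan B is cheaper by 95.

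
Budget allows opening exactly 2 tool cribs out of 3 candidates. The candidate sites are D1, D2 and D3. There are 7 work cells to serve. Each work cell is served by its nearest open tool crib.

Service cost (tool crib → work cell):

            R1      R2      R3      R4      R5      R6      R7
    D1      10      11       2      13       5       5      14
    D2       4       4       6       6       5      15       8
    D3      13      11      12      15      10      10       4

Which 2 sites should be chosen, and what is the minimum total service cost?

Choose D1 and D2; total service cost 34.

With exactly 2 open, each work cell uses its cheapest among the chosen.
{D1, D2}: R1→D2 4, R2→D2 4, R3→D1 2, R4→D2 6, R5→D1 5, R6→D1 5, R7→D2 8. Service cost 34.
{D2, D3}: service cost 39
{D1, D3}: service cost 50
Among all 3 size-2 choices, {D1, D2} is lowest.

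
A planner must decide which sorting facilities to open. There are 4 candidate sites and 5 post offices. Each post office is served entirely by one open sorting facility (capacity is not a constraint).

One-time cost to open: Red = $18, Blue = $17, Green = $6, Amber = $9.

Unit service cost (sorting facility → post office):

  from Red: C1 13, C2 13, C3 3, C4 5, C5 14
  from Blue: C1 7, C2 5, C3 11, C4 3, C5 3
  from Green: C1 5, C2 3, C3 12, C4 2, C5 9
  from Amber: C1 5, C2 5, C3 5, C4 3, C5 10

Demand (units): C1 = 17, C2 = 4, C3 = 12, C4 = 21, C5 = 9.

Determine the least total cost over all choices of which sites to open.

For any fixed open set, each post office goes to its cheapest open site; total = fixed + service.
{Red, Blue, Green}: C1→Green 5·17=85, C2→Green 3·4=12, C3→Red 3·12=36, C4→Green 2·21=42, C5→Blue 3·9=27. Service 202; fixed 41; total 243.
{Red, Blue, Green, Amber}: C1→Green 5·17=85, C2→Green 3·4=12, C3→Red 3·12=36, C4→Green 2·21=42, C5→Blue 3·9=27. Service 202; fixed 50; total 252.
{Blue, Green, Amber}: C1→Green 5·17=85, C2→Green 3·4=12, C3→Amber 5·12=60, C4→Green 2·21=42, C5→Blue 3·9=27. Service 226; fixed 32; total 258.
{Green}: C1→Green 5·17=85, C2→Green 3·4=12, C3→Green 12·12=144, C4→Green 2·21=42, C5→Green 9·9=81. Service 364; fixed 6; total 370.
(All 15 nonempty subsets were checked; Red, Blue and Green is lowest.)

Minimum total cost: 243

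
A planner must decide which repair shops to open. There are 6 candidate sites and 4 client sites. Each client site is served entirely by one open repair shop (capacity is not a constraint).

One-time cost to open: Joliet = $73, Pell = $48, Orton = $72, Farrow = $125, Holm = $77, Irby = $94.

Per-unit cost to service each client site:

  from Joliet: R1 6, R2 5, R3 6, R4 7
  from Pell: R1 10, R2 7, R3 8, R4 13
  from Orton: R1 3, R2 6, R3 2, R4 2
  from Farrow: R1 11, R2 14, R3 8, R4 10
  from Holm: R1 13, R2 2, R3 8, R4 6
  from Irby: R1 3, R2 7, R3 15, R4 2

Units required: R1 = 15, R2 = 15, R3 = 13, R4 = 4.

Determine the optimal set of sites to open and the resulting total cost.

Open Orton only; minimum total cost 241.

For any fixed open set, each client site goes to its cheapest open site; total = fixed + service.
{Orton}: R1→Orton 3·15=45, R2→Orton 6·15=90, R3→Orton 2·13=26, R4→Orton 2·4=8. Service 169; fixed 72; total 241.
{Orton, Holm}: R1→Orton 3·15=45, R2→Holm 2·15=30, R3→Orton 2·13=26, R4→Orton 2·4=8. Service 109; fixed 149; total 258.
{Pell, Orton}: R1→Orton 3·15=45, R2→Orton 6·15=90, R3→Orton 2·13=26, R4→Orton 2·4=8. Service 169; fixed 120; total 289.
{Joliet, Pell, Orton, Farrow, Holm, Irby}: R1→Orton 3·15=45, R2→Holm 2·15=30, R3→Orton 2·13=26, R4→Orton 2·4=8. Service 109; fixed 489; total 598.
No other subset beats 241.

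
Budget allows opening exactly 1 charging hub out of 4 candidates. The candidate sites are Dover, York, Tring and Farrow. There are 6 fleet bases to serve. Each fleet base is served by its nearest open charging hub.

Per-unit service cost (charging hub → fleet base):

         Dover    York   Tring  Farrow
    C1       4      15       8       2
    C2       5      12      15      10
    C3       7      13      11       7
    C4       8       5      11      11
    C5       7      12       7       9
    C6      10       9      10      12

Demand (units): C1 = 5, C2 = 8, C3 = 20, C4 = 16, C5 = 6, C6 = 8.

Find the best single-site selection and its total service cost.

With exactly 1 open, each fleet base uses its cheapest among the chosen.
{Dover}: C1→Dover 4·5=20, C2→Dover 5·8=40, C3→Dover 7·20=140, C4→Dover 8·16=128, C5→Dover 7·6=42, C6→Dover 10·8=80. Service cost 450.
{Farrow}: service cost 556
{York}: service cost 655
Among all 4 size-1 choices, {Dover} is lowest.

Choose Dover only; total service cost 450.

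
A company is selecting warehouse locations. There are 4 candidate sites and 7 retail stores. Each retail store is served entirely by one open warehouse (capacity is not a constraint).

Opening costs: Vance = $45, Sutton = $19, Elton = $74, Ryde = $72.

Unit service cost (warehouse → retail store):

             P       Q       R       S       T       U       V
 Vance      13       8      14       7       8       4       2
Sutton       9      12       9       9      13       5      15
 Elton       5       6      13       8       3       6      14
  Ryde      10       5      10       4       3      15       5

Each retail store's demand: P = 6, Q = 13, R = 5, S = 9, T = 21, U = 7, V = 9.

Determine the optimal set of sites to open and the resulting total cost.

For any fixed open set, each retail store goes to its cheapest open site; total = fixed + service.
{Sutton, Ryde}: P→Sutton 9·6=54, Q→Ryde 5·13=65, R→Sutton 9·5=45, S→Ryde 4·9=36, T→Ryde 3·21=63, U→Sutton 5·7=35, V→Ryde 5·9=45. Service 343; fixed 91; total 434.
{Vance, Ryde}: P→Ryde 10·6=60, Q→Ryde 5·13=65, R→Ryde 10·5=50, S→Ryde 4·9=36, T→Ryde 3·21=63, U→Vance 4·7=28, V→Vance 2·9=18. Service 320; fixed 117; total 437.
{Vance, Sutton, Ryde}: P→Sutton 9·6=54, Q→Ryde 5·13=65, R→Sutton 9·5=45, S→Ryde 4·9=36, T→Ryde 3·21=63, U→Vance 4·7=28, V→Vance 2·9=18. Service 309; fixed 136; total 445.
{Vance, Sutton, Elton, Ryde}: service 285 + fixed 210 = 495
No other subset beats 434.

Open Sutton and Ryde; minimum total cost 434.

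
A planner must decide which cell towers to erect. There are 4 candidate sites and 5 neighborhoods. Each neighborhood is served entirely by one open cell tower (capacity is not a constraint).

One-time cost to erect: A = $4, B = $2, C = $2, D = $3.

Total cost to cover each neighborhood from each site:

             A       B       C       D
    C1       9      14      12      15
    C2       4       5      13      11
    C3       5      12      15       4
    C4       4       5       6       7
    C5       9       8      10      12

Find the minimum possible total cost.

Minimum total cost: 35

For any fixed open set, each neighborhood goes to its cheapest open site; total = fixed + service.
{A}: C1→A 9, C2→A 4, C3→A 5, C4→A 4, C5→A 9. Service 31; fixed 4; total 35.
{A, B}: service 30 + fixed 6 = 36
{A, C}: C1→A 9, C2→A 4, C3→A 5, C4→A 4, C5→A 9. Service 31; fixed 6; total 37.
{A, B, C, D}: C1→A 9, C2→A 4, C3→D 4, C4→A 4, C5→B 8. Service 29; fixed 11; total 40.
(All 15 nonempty subsets were checked; A only is lowest.)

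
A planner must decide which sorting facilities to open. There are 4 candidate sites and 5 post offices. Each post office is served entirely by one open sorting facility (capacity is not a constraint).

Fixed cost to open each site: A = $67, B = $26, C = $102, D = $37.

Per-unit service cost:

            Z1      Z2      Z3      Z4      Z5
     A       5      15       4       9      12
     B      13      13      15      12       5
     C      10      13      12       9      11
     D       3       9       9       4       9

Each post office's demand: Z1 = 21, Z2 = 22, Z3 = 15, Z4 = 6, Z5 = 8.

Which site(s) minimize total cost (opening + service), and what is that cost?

For any fixed open set, each post office goes to its cheapest open site; total = fixed + service.
{A, B, D}: Z1→D 3·21=63, Z2→D 9·22=198, Z3→A 4·15=60, Z4→D 4·6=24, Z5→B 5·8=40. Service 385; fixed 130; total 515.
{A, D}: service 417 + fixed 104 = 521
{B, D}: service 460 + fixed 63 = 523
{A, B, C, D}: Z1→D 3·21=63, Z2→D 9·22=198, Z3→A 4·15=60, Z4→D 4·6=24, Z5→B 5·8=40. Service 385; fixed 232; total 617.
No other subset beats 515.

Open A, B and D; minimum total cost 515.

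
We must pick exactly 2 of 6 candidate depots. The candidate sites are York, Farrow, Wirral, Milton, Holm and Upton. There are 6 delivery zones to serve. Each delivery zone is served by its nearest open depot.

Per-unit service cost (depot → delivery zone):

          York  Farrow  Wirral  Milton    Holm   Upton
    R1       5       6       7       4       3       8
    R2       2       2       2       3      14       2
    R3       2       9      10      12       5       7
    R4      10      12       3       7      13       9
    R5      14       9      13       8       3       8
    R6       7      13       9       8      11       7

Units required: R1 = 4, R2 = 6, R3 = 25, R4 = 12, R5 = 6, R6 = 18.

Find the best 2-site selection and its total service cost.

Choose York and Wirral; total service cost 322.

With exactly 2 open, each delivery zone uses its cheapest among the chosen.
{York, Wirral}: R1→York 5·4=20, R2→York 2·6=12, R3→York 2·25=50, R4→Wirral 3·12=36, R5→Wirral 13·6=78, R6→York 7·18=126. Service cost 322.
{York, Milton}: service cost 336
{York, Holm}: service cost 338
Among all 15 size-2 choices, {York, Wirral} is lowest.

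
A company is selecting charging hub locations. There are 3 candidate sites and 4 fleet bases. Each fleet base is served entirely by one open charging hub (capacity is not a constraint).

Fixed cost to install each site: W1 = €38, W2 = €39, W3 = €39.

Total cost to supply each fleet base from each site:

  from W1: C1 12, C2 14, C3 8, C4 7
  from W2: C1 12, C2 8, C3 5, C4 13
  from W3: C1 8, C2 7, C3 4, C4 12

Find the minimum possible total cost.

Minimum total cost: 70

For any fixed open set, each fleet base goes to its cheapest open site; total = fixed + service.
{W3}: C1→W3 8, C2→W3 7, C3→W3 4, C4→W3 12. Service 31; fixed 39; total 70.
{W2}: service 38 + fixed 39 = 77
{W1}: service 41 + fixed 38 = 79
{W1, W2, W3}: C1→W3 8, C2→W3 7, C3→W3 4, C4→W1 7. Service 26; fixed 116; total 142.
No other subset beats 70.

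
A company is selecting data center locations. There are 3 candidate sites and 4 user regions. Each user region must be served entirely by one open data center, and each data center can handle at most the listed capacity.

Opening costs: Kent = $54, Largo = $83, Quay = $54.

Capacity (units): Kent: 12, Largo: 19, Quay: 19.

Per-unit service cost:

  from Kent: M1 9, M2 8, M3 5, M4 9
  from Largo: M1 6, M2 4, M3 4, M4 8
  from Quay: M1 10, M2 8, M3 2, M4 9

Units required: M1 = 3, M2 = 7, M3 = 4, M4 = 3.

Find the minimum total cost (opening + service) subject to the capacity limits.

Minimum total cost: 169

Open {Largo}: M1→Largo 6·3=18, M2→Largo 4·7=28, M3→Largo 4·4=16, M4→Largo 8·3=24.
Loads: Largo carries 17/19. Service 86; fixed 83; total 169.
Next best feasible plan costs 175.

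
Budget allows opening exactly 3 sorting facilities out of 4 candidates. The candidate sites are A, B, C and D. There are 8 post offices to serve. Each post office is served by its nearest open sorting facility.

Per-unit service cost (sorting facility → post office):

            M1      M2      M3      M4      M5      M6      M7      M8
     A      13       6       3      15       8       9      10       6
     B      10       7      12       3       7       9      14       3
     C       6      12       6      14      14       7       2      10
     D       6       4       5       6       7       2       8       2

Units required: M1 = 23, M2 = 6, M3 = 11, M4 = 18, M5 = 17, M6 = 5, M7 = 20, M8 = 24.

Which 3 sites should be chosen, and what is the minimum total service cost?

With exactly 3 open, each post office uses its cheapest among the chosen.
{B, C, D}: M1→C 6·23=138, M2→D 4·6=24, M3→D 5·11=55, M4→B 3·18=54, M5→B 7·17=119, M6→D 2·5=10, M7→C 2·20=40, M8→D 2·24=48. Service cost 488.
{A, C, D}: service cost 520
{A, B, C}: service cost 527
Among all 4 size-3 choices, {B, C, D} is lowest.

Choose B, C and D; total service cost 488.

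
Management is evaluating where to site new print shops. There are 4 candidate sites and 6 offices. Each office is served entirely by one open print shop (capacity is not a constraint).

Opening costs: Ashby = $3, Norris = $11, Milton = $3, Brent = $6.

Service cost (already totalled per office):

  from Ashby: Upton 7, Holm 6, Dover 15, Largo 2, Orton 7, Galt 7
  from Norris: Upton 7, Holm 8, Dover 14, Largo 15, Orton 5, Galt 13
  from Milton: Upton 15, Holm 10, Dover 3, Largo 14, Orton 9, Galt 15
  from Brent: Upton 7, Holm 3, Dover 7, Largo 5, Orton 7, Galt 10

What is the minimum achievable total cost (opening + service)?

Minimum total cost: 38

For any fixed open set, each office goes to its cheapest open site; total = fixed + service.
{Ashby, Milton}: Upton→Ashby 7, Holm→Ashby 6, Dover→Milton 3, Largo→Ashby 2, Orton→Ashby 7, Galt→Ashby 7. Service 32; fixed 6; total 38.
{Ashby, Milton, Brent}: Upton→Ashby 7, Holm→Brent 3, Dover→Milton 3, Largo→Ashby 2, Orton→Ashby 7, Galt→Ashby 7. Service 29; fixed 12; total 41.
{Ashby, Brent}: service 33 + fixed 9 = 42
{Ashby, Norris, Milton, Brent}: service 27 + fixed 23 = 50
No other subset beats 38.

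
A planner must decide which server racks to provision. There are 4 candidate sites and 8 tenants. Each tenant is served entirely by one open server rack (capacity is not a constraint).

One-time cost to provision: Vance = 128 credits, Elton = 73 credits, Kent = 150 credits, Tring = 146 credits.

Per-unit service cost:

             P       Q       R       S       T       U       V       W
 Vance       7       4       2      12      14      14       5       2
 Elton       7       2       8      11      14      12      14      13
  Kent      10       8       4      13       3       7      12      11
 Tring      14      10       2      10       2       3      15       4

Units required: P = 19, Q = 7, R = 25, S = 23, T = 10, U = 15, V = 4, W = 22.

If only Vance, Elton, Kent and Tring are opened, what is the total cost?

Total cost: 1053

Each tenant is assigned to its cheapest site among the open ones.
{Vance, Elton, Kent, Tring}: P→Vance 7·19=133, Q→Elton 2·7=14, R→Vance 2·25=50, S→Tring 10·23=230, T→Tring 2·10=20, U→Tring 3·15=45, V→Vance 5·4=20, W→Vance 2·22=44. Service 556; fixed 497; total 1053.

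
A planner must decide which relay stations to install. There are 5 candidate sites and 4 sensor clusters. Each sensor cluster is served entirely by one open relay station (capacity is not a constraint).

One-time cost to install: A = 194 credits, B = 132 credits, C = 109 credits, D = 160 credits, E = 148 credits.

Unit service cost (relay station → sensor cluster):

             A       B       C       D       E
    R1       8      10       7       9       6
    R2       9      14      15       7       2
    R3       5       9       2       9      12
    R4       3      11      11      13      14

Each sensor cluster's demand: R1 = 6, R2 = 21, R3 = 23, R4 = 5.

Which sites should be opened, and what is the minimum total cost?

For any fixed open set, each sensor cluster goes to its cheapest open site; total = fixed + service.
{C, E}: R1→E 6·6=36, R2→E 2·21=42, R3→C 2·23=46, R4→C 11·5=55. Service 179; fixed 257; total 436.
{A, E}: service 208 + fixed 342 = 550
{C, D}: R1→C 7·6=42, R2→D 7·21=147, R3→C 2·23=46, R4→C 11·5=55. Service 290; fixed 269; total 559.
{A, B, C, D, E}: service 139 + fixed 743 = 882
No other subset beats 436.

Open C and E; minimum total cost 436.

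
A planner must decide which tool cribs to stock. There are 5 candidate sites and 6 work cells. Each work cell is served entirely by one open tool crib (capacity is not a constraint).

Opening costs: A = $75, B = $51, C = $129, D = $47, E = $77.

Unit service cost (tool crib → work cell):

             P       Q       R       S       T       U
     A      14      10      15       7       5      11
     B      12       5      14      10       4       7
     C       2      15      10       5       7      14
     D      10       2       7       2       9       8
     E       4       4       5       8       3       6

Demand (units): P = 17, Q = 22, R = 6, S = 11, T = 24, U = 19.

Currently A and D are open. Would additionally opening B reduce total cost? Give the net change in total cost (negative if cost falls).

Current service cost with {A, D}: 550.
Adding B: each work cell re-picks its cheapest; new service cost 507, saving 43.
Extra fixed cost: 51. Net change = 51 − 43 = 8.
(Totals: 672 → 680.)

No — net change +8 (cost rises by 8).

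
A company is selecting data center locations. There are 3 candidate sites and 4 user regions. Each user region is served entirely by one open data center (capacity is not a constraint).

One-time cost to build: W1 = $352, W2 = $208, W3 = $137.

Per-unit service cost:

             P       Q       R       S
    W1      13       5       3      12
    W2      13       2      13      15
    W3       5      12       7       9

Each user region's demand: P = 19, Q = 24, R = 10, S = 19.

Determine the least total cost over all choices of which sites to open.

Minimum total cost: 729

For any fixed open set, each user region goes to its cheapest open site; total = fixed + service.
{W2, W3}: P→W3 5·19=95, Q→W2 2·24=48, R→W3 7·10=70, S→W3 9·19=171. Service 384; fixed 345; total 729.
{W3}: service 624 + fixed 137 = 761
{W1, W3}: service 416 + fixed 489 = 905
{W1, W2, W3}: service 344 + fixed 697 = 1041
No other subset beats 729.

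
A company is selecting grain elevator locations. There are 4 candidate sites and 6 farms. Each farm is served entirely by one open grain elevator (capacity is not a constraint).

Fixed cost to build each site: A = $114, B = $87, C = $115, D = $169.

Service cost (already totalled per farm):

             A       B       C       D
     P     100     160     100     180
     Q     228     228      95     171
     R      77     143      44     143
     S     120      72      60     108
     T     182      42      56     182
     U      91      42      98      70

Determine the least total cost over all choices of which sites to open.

For any fixed open set, each farm goes to its cheapest open site; total = fixed + service.
{C}: P→C 100, Q→C 95, R→C 44, S→C 60, T→C 56, U→C 98. Service 453; fixed 115; total 568.
{B, C}: service 383 + fixed 202 = 585
{A, C}: service 446 + fixed 229 = 675
{A, B, C, D}: service 383 + fixed 485 = 868
No other subset beats 568.

Minimum total cost: 568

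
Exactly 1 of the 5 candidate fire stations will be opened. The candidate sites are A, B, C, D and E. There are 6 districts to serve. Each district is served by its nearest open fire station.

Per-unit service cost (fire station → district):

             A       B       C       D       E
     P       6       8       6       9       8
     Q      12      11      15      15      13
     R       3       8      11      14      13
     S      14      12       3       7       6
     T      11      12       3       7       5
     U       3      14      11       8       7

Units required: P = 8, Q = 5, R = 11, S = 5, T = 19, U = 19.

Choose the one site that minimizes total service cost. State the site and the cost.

With exactly 1 open, each district uses its cheapest among the chosen.
{A}: P→A 6·8=48, Q→A 12·5=60, R→A 3·11=33, S→A 14·5=70, T→A 11·19=209, U→A 3·19=57. Service cost 477.
{C}: service cost 525
{E}: service cost 530
Among all 5 size-1 choices, {A} is lowest.

Choose A only; total service cost 477.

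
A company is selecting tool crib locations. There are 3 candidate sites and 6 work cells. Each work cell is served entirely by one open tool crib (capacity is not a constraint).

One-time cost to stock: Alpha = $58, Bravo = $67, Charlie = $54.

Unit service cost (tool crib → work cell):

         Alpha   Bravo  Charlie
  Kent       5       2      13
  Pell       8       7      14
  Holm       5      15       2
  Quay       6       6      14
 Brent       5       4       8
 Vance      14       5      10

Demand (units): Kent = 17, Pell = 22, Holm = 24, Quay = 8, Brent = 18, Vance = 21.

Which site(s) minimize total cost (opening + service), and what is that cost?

For any fixed open set, each work cell goes to its cheapest open site; total = fixed + service.
{Bravo, Charlie}: Kent→Bravo 2·17=34, Pell→Bravo 7·22=154, Holm→Charlie 2·24=48, Quay→Bravo 6·8=48, Brent→Bravo 4·18=72, Vance→Bravo 5·21=105. Service 461; fixed 121; total 582.
{Alpha, Bravo, Charlie}: service 461 + fixed 179 = 640
{Alpha, Bravo}: Kent→Bravo 2·17=34, Pell→Bravo 7·22=154, Holm→Alpha 5·24=120, Quay→Alpha 6·8=48, Brent→Bravo 4·18=72, Vance→Bravo 5·21=105. Service 533; fixed 125; total 658.
{Charlie}: service 1043 + fixed 54 = 1097
(All 7 nonempty subsets were checked; Bravo and Charlie is lowest.)

Open Bravo and Charlie; minimum total cost 582.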